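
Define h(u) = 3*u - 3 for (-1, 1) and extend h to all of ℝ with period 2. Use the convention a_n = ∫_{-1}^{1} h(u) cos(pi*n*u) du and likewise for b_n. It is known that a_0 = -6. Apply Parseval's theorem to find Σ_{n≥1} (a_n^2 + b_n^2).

6

Parseval: a_0^2/2 + Σ_{n≥1} (a_n^2+b_n^2) = ∫_{-1}^{1} h(u)^2 du = 24.
Subtract a_0^2/2 = 18: Σ (a_n^2+b_n^2) = 6.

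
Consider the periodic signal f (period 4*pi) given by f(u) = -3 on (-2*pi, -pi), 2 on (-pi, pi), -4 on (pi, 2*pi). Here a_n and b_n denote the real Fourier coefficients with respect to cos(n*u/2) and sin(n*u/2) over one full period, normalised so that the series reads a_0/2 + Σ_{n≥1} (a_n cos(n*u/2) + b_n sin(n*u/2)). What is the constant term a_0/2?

-3/4

a_0 = (1/(2*pi)) ∫_{-2*pi}^{2*pi} f(u) du = (1/(2*pi)) · (-3*pi) = -3/2.
So the constant term a_0/2 = -3/4.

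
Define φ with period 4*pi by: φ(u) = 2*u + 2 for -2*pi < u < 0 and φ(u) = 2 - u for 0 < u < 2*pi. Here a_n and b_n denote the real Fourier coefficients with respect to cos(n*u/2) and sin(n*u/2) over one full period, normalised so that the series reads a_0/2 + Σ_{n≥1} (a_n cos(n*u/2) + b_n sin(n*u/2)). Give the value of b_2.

b_2 = (1/(2*pi)) ∫_{-2*pi}^{2*pi} φ(u) sin(u) du.
Split the integral at the breakpoints.
Integrating by parts (boundary term plus one more integral), an antiderivative of (2*u + 2) sin(u) is -2*u*cos(u) + 2*sin(u) - 2*cos(u); evaluating from -2*pi to 0: ∫_{-2*pi}^{0} (2*u + 2) sin(u) du = (-2) - (-2 + 4*pi) = -4*pi.
Integrating by parts (boundary term plus one more integral), an antiderivative of (2 - u) sin(u) is u*cos(u) - sin(u) - 2*cos(u); evaluating from 0 to 2*pi: ∫_{0}^{2*pi} (2 - u) sin(u) du = (-2 + 2*pi) - (-2) = 2*pi.
Summing the pieces and multiplying by (1/(2*pi)) gives b_2 = -1.

-1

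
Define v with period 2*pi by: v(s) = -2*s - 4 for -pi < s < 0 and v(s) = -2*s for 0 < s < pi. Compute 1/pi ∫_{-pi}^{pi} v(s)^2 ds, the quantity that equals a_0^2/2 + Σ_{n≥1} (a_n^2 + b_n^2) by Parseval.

-8*pi + 16 + 8*pi**2/3

1/pi ∫_{-pi}^{pi} v(s)^2 ds = 1/pi · (8*pi*(-3*pi + 6 + pi**2)/3) = -8*pi + 16 + 8*pi**2/3.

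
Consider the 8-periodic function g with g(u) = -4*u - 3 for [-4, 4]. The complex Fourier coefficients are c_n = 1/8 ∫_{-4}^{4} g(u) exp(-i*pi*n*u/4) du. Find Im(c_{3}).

16/(3*pi)

Since g is real-valued, Im(c_{3}) = -1/8 ∫_{-4}^{4} g(u) sin(3*pi*u/4) du = -b_{3}/2.
Integrating by parts (boundary term plus one more integral), an antiderivative of (-4*u - 3) sin(3*pi*u/4) is 16*u*cos(3*pi*u/4)/(3*pi) - 64*sin(3*pi*u/4)/(9*pi**2) + 4*cos(3*pi*u/4)/pi; evaluating from -4 to 4: ∫_{-4}^{4} (-4*u - 3) sin(3*pi*u/4) du = (-76/(3*pi)) - (52/(3*pi)) = -128/(3*pi).
Hence Im(c_{3}) = (-1/8)·(-128/(3*pi)) = 16/(3*pi).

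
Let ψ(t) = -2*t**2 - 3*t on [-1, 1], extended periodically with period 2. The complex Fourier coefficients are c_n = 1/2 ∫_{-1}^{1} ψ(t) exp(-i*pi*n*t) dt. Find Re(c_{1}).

Since ψ is real-valued, Re(c_{1}) = 1/2 ∫_{-1}^{1} ψ(t) cos(pi*t) dt = a_{1}/2.
Integrating by parts twice (tabular method), an antiderivative of (-2*t**2 - 3*t) cos(pi*t) is -2*t**2*sin(pi*t)/pi - 3*t*sin(pi*t)/pi - 4*t*cos(pi*t)/pi**2 + 4*sin(pi*t)/pi**3 - 3*cos(pi*t)/pi**2; evaluating from -1 to 1: ∫_{-1}^{1} (-2*t**2 - 3*t) cos(pi*t) dt = (7/pi**2) - (-1/pi**2) = 8/pi**2.
Hence Re(c_{1}) = (1/2)·(8/pi**2) = 4/pi**2.

4/pi**2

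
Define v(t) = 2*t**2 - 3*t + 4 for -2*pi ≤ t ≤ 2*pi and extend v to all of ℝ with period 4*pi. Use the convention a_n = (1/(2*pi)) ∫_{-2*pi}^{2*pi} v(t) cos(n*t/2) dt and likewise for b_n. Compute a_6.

8/9

a_6 = (1/(2*pi)) ∫_{-2*pi}^{2*pi} v(t) cos(3*t) dt.
Integrating by parts twice (tabular method), an antiderivative of (2*t**2 - 3*t + 4) cos(3*t) is 2*t**2*sin(3*t)/3 - t*sin(3*t) + 4*t*cos(3*t)/9 + 32*sin(3*t)/27 - cos(3*t)/3; evaluating from -2*pi to 2*pi: ∫_{-2*pi}^{2*pi} (2*t**2 - 3*t + 4) cos(3*t) dt = (-1/3 + 8*pi/9) - (-8*pi/9 - 1/3) = 16*pi/9.
Hence a_6 = (1/(2*pi))·(16*pi/9) = 8/9.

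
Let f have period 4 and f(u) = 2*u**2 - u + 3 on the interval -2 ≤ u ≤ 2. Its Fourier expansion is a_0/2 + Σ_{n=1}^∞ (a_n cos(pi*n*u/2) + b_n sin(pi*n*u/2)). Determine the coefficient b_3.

b_3 = 1/2 ∫_{-2}^{2} f(u) sin(3*pi*u/2) du.
Integrating by parts twice (tabular method), an antiderivative of (2*u**2 - u + 3) sin(3*pi*u/2) is -4*u**2*cos(3*pi*u/2)/(3*pi) + 16*u*sin(3*pi*u/2)/(9*pi**2) + 2*u*cos(3*pi*u/2)/(3*pi) - 4*sin(3*pi*u/2)/(9*pi**2) - 2*cos(3*pi*u/2)/pi + 32*cos(3*pi*u/2)/(27*pi**3); evaluating from -2 to 2: ∫_{-2}^{2} (2*u**2 - u + 3) sin(3*pi*u/2) du = (-32/(27*pi**3) + 6/pi) - (2*(-16 + 117*pi**2)/(27*pi**3)) = -8/(3*pi).
Hence b_3 = (1/2)·(-8/(3*pi)) = -4/(3*pi).

-4/(3*pi)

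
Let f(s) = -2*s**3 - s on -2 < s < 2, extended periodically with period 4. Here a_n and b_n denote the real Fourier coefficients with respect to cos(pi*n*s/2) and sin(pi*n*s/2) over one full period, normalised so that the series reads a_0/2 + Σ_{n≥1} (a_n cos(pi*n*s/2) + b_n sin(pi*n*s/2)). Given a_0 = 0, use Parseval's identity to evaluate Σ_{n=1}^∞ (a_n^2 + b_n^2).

Parseval: a_0^2/2 + Σ_{n≥1} (a_n^2+b_n^2) = 1/2 ∫_{-2}^{2} f(s)^2 ds = 10648/105.
Subtract a_0^2/2 = 0: Σ (a_n^2+b_n^2) = 10648/105.

10648/105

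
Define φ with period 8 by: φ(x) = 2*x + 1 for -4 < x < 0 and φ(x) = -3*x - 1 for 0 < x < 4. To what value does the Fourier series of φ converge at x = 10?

-7

x = 10 differs from x = 2 by 1 full period(s), and the series is 8-periodic.
φ is continuous at x = 2 with value -7, so the series converges to -7 there.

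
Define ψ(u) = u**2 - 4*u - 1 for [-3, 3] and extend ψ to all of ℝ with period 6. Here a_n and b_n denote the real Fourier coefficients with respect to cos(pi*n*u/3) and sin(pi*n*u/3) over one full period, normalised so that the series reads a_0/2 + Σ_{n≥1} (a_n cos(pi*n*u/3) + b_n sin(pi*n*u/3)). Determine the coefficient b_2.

b_2 = 1/3 ∫_{-3}^{3} ψ(u) sin(2*pi*u/3) du.
Integrating by parts twice (tabular method), an antiderivative of (u**2 - 4*u - 1) sin(2*pi*u/3) is -3*u**2*cos(2*pi*u/3)/(2*pi) + 9*u*sin(2*pi*u/3)/(2*pi**2) + 6*u*cos(2*pi*u/3)/pi - 9*sin(2*pi*u/3)/pi**2 + 27*cos(2*pi*u/3)/(4*pi**3) + 3*cos(2*pi*u/3)/(2*pi); evaluating from -3 to 3: ∫_{-3}^{3} (u**2 - 4*u - 1) sin(2*pi*u/3) du = (27/(4*pi**3) + 6/pi) - (-30/pi + 27/(4*pi**3)) = 36/pi.
Hence b_2 = (1/3)·(36/pi) = 12/pi.

12/pi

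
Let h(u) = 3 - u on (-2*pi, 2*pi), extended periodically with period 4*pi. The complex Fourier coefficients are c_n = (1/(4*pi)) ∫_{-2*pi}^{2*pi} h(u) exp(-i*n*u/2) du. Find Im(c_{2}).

-1

Since h is real-valued, Im(c_{2}) = -(1/(4*pi)) ∫_{-2*pi}^{2*pi} h(u) sin(u) du = -b_{2}/2.
Integrating by parts (boundary term plus one more integral), an antiderivative of (3 - u) sin(u) is u*cos(u) - sin(u) - 3*cos(u); evaluating from -2*pi to 2*pi: ∫_{-2*pi}^{2*pi} (3 - u) sin(u) du = (-3 + 2*pi) - (-2*pi - 3) = 4*pi.
Hence Im(c_{2}) = (-1/(4*pi))·(4*pi) = -1.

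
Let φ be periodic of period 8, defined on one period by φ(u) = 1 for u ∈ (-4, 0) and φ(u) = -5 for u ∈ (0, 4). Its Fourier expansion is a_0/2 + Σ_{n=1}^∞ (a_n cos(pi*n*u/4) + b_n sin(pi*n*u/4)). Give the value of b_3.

b_3 = 1/4 ∫_{-4}^{4} φ(u) sin(3*pi*u/4) du.
Split the integral at the breakpoints.
Directly, an antiderivative of (1) sin(3*pi*u/4) is -4*cos(3*pi*u/4)/(3*pi); evaluating from -4 to 0: ∫_{-4}^{0} (1) sin(3*pi*u/4) du = (-4/(3*pi)) - (4/(3*pi)) = -8/(3*pi).
Directly, an antiderivative of (-5) sin(3*pi*u/4) is 20*cos(3*pi*u/4)/(3*pi); evaluating from 0 to 4: ∫_{0}^{4} (-5) sin(3*pi*u/4) du = (-20/(3*pi)) - (20/(3*pi)) = -40/(3*pi).
Summing the pieces and multiplying by (1/4) gives b_3 = -4/pi.

-4/pi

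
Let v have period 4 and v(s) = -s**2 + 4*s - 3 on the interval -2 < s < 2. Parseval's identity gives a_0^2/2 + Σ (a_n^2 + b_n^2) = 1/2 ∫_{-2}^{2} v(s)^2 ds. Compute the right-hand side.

1/2 ∫_{-2}^{2} v(s)^2 ds = 1/2 · (2492/15) = 1246/15.

1246/15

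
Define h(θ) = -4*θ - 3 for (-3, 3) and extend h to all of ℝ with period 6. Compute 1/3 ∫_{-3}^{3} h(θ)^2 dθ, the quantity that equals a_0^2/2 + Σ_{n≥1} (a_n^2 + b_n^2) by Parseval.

1/3 ∫_{-3}^{3} h(θ)^2 dθ = 1/3 · (342) = 114.

114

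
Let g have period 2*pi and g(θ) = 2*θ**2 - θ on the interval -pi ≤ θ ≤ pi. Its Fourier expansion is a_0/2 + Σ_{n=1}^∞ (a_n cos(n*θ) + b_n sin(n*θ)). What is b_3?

b_3 = 1/pi ∫_{-pi}^{pi} g(θ) sin(3*θ) dθ.
Integrating by parts twice (tabular method), an antiderivative of (2*θ**2 - θ) sin(3*θ) is -2*θ**2*cos(3*θ)/3 + 4*θ*sin(3*θ)/9 + θ*cos(3*θ)/3 - sin(3*θ)/9 + 4*cos(3*θ)/27; evaluating from -pi to pi: ∫_{-pi}^{pi} (2*θ**2 - θ) sin(3*θ) dθ = (-pi/3 - 4/27 + 2*pi**2/3) - (-4/27 + pi/3 + 2*pi**2/3) = -2*pi/3.
Hence b_3 = (1/pi)·(-2*pi/3) = -2/3.

-2/3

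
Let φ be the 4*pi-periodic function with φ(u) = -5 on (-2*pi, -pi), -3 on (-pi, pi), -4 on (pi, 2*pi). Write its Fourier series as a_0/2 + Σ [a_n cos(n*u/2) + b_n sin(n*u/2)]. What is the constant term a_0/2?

a_0 = (1/(2*pi)) ∫_{-2*pi}^{2*pi} φ(u) du = (1/(2*pi)) · (-15*pi) = -15/2.
So the constant term a_0/2 = -15/4.

-15/4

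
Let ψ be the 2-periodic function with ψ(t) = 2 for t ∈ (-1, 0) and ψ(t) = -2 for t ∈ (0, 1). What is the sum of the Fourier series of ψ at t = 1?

At t = 1 the one-sided limits are ψ(1^-) = -2 and ψ(1^+) = 2.
By Dirichlet's theorem the series converges to their average, [(-2) + (2)]/2 = 0.

0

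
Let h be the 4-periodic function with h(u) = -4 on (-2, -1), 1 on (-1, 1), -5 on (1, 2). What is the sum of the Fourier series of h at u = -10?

-9/2

u = -10 differs from u = -2 by -2 full period(s), and the series is 4-periodic.
At u = -2 the one-sided limits are h(-2^-) = -5 and h(-2^+) = -4.
By Dirichlet's theorem the series converges to their average, [(-5) + (-4)]/2 = -9/2.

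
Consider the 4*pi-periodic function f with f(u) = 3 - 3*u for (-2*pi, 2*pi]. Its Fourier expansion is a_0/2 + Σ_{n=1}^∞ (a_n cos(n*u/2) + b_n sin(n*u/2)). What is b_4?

b_4 = (1/(2*pi)) ∫_{-2*pi}^{2*pi} f(u) sin(2*u) du.
Integrating by parts (boundary term plus one more integral), an antiderivative of (3 - 3*u) sin(2*u) is 3*u*cos(2*u)/2 - 3*sin(2*u)/4 - 3*cos(2*u)/2; evaluating from -2*pi to 2*pi: ∫_{-2*pi}^{2*pi} (3 - 3*u) sin(2*u) du = (-3/2 + 3*pi) - (-3*pi - 3/2) = 6*pi.
Hence b_4 = (1/(2*pi))·(6*pi) = 3.

3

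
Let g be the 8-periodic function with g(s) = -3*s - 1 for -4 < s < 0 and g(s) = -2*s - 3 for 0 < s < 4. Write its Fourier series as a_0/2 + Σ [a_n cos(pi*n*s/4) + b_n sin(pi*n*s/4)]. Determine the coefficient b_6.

b_6 = 1/4 ∫_{-4}^{4} g(s) sin(3*pi*s/2) ds.
Split the integral at the breakpoints.
Integrating by parts (boundary term plus one more integral), an antiderivative of (-3*s - 1) sin(3*pi*s/2) is 2*s*cos(3*pi*s/2)/pi - 4*sin(3*pi*s/2)/(3*pi**2) + 2*cos(3*pi*s/2)/(3*pi); evaluating from -4 to 0: ∫_{-4}^{0} (-3*s - 1) sin(3*pi*s/2) ds = (2/(3*pi)) - (-22/(3*pi)) = 8/pi.
Integrating by parts (boundary term plus one more integral), an antiderivative of (-2*s - 3) sin(3*pi*s/2) is 4*s*cos(3*pi*s/2)/(3*pi) - 8*sin(3*pi*s/2)/(9*pi**2) + 2*cos(3*pi*s/2)/pi; evaluating from 0 to 4: ∫_{0}^{4} (-2*s - 3) sin(3*pi*s/2) ds = (22/(3*pi)) - (2/pi) = 16/(3*pi).
Summing the pieces and multiplying by (1/4) gives b_6 = 10/(3*pi).

10/(3*pi)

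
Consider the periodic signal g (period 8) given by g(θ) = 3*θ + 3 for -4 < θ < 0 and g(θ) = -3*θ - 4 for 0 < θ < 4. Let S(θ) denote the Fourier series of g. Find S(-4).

-25/2

At θ = -4 the one-sided limits are g(-4^-) = -16 and g(-4^+) = -9.
By Dirichlet's theorem the series converges to their average, [(-16) + (-9)]/2 = -25/2.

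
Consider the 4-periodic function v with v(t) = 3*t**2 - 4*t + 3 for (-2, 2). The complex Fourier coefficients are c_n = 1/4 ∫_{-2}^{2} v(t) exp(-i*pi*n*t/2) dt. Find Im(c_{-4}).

Since v is real-valued, Im(c_{-4}) = -1/4 ∫_{-2}^{2} v(t) sin(-2*pi*t) dt = b_{4}/2.
Integrating by parts twice (tabular method), an antiderivative of (3*t**2 - 4*t + 3) sin(-2*pi*t) is 3*t**2*cos(2*pi*t)/(2*pi) - 3*t*sin(2*pi*t)/(2*pi**2) - 2*t*cos(2*pi*t)/pi + sin(2*pi*t)/pi**2 - 3*cos(2*pi*t)/(4*pi**3) + 3*cos(2*pi*t)/(2*pi); evaluating from -2 to 2: ∫_{-2}^{2} (3*t**2 - 4*t + 3) sin(-2*pi*t) dt = ((-3 + 14*pi**2)/(4*pi**3)) - ((-3 + 46*pi**2)/(4*pi**3)) = -8/pi.
Hence Im(c_{-4}) = (-1/4)·(-8/pi) = 2/pi.

2/pi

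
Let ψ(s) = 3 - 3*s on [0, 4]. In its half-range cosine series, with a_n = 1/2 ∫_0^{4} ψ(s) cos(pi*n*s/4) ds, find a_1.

48/pi**2

a_1 = 1/2 ∫_0^{4} (3 - 3*s) cos(pi*s/4) ds.
Integrating by parts (boundary term plus one more integral), an antiderivative of (3 - 3*s) cos(pi*s/4) is -12*s*sin(pi*s/4)/pi + 12*sin(pi*s/4)/pi - 48*cos(pi*s/4)/pi**2; evaluating from 0 to 4: ∫_{0}^{4} (3 - 3*s) cos(pi*s/4) ds = (48/pi**2) - (-48/pi**2) = 96/pi**2.
Hence a_1 = (1/2)·(96/pi**2) = 48/pi**2.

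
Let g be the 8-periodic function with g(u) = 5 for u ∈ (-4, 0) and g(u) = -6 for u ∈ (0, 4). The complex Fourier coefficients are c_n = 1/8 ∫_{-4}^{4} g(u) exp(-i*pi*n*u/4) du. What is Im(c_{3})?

Since g is real-valued, Im(c_{3}) = -1/8 ∫_{-4}^{4} g(u) sin(3*pi*u/4) du = -b_{3}/2.
Split the integral at the breakpoints.
Directly, an antiderivative of (5) sin(3*pi*u/4) is -20*cos(3*pi*u/4)/(3*pi); evaluating from -4 to 0: ∫_{-4}^{0} (5) sin(3*pi*u/4) du = (-20/(3*pi)) - (20/(3*pi)) = -40/(3*pi).
Directly, an antiderivative of (-6) sin(3*pi*u/4) is 8*cos(3*pi*u/4)/pi; evaluating from 0 to 4: ∫_{0}^{4} (-6) sin(3*pi*u/4) du = (-8/pi) - (8/pi) = -16/pi.
So ∫_{-4}^{4} g(u) sin(3*pi*u/4) du = -88/(3*pi).
Hence Im(c_{3}) = (-1/8)·(-88/(3*pi)) = 11/(3*pi).

11/(3*pi)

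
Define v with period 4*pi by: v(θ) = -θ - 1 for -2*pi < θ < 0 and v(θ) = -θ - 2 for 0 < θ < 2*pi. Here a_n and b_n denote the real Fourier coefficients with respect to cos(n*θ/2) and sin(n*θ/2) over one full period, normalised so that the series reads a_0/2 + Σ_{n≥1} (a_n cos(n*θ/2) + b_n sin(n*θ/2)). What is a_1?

0

a_1 = (1/(2*pi)) ∫_{-2*pi}^{2*pi} v(θ) cos(θ/2) dθ.
Split the integral at the breakpoints.
Integrating by parts (boundary term plus one more integral), an antiderivative of (-θ - 1) cos(θ/2) is -2*θ*sin(θ/2) - 2*sin(θ/2) - 4*cos(θ/2); evaluating from -2*pi to 0: ∫_{-2*pi}^{0} (-θ - 1) cos(θ/2) dθ = (-4) - (4) = -8.
Integrating by parts (boundary term plus one more integral), an antiderivative of (-θ - 2) cos(θ/2) is -2*θ*sin(θ/2) - 4*sin(θ/2) - 4*cos(θ/2); evaluating from 0 to 2*pi: ∫_{0}^{2*pi} (-θ - 2) cos(θ/2) dθ = (4) - (-4) = 8.
Summing the pieces and multiplying by (1/(2*pi)) gives a_1 = 0.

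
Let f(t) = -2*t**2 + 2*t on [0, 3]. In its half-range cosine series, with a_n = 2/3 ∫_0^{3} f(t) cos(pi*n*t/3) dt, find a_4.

a_4 = 2/3 ∫_0^{3} (-2*t**2 + 2*t) cos(4*pi*t/3) dt.
Integrating by parts twice (tabular method), an antiderivative of (-2*t**2 + 2*t) cos(4*pi*t/3) is -3*t**2*sin(4*pi*t/3)/(2*pi) + 3*t*sin(4*pi*t/3)/(2*pi) - 9*t*cos(4*pi*t/3)/(4*pi**2) + 27*sin(4*pi*t/3)/(16*pi**3) + 9*cos(4*pi*t/3)/(8*pi**2); evaluating from 0 to 3: ∫_{0}^{3} (-2*t**2 + 2*t) cos(4*pi*t/3) dt = (-45/(8*pi**2)) - (9/(8*pi**2)) = -27/(4*pi**2).
Hence a_4 = (2/3)·(-27/(4*pi**2)) = -9/(2*pi**2).

-9/(2*pi**2)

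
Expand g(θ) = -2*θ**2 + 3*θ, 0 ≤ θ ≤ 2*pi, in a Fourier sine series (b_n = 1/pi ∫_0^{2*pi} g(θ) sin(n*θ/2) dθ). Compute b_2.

b_2 = 1/pi ∫_0^{2*pi} (-2*θ**2 + 3*θ) sin(θ) dθ.
Integrating by parts twice (tabular method), an antiderivative of (-2*θ**2 + 3*θ) sin(θ) is 2*θ**2*cos(θ) - 4*θ*sin(θ) - 3*θ*cos(θ) + 3*sin(θ) - 4*cos(θ); evaluating from 0 to 2*pi: ∫_{0}^{2*pi} (-2*θ**2 + 3*θ) sin(θ) dθ = (-6*pi - 4 + 8*pi**2) - (-4) = 2*pi*(-3 + 4*pi).
Hence b_2 = (1/pi)·(2*pi*(-3 + 4*pi)) = -6 + 8*pi.

-6 + 8*pi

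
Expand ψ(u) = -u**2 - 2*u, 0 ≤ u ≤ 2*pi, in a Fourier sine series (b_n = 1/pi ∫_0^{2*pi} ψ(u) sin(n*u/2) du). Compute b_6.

4/3 + 4*pi/3

b_6 = 1/pi ∫_0^{2*pi} (-u**2 - 2*u) sin(3*u) du.
Integrating by parts twice (tabular method), an antiderivative of (-u**2 - 2*u) sin(3*u) is u**2*cos(3*u)/3 - 2*u*sin(3*u)/9 + 2*u*cos(3*u)/3 - 2*sin(3*u)/9 - 2*cos(3*u)/27; evaluating from 0 to 2*pi: ∫_{0}^{2*pi} (-u**2 - 2*u) sin(3*u) du = (-2/27 + 4*pi/3 + 4*pi**2/3) - (-2/27) = 4*pi*(1 + pi)/3.
Hence b_6 = (1/pi)·(4*pi*(1 + pi)/3) = 4/3 + 4*pi/3.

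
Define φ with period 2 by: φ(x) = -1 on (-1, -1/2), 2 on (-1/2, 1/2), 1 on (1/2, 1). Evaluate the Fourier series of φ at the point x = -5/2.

x = -5/2 differs from x = -1/2 by -1 full period(s), and the series is 2-periodic.
At x = -1/2 the one-sided limits are φ(-1/2^-) = -1 and φ(-1/2^+) = 2.
By Dirichlet's theorem the series converges to their average, [(-1) + (2)]/2 = 1/2.

1/2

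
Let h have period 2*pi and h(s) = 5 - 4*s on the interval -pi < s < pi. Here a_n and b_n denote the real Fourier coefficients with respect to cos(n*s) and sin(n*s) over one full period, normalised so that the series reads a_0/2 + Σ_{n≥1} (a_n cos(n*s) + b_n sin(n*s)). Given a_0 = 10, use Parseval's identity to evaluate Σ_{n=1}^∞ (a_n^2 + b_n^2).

Parseval: a_0^2/2 + Σ_{n≥1} (a_n^2+b_n^2) = 1/pi ∫_{-pi}^{pi} h(s)^2 ds = 50 + 32*pi**2/3.
Subtract a_0^2/2 = 50: Σ (a_n^2+b_n^2) = 32*pi**2/3.

32*pi**2/3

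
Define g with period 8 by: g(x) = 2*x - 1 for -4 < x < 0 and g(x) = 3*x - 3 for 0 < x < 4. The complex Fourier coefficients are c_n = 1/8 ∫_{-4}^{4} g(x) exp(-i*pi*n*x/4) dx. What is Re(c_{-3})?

Since g is real-valued, Re(c_{-3}) = 1/8 ∫_{-4}^{4} g(x) cos(-3*pi*x/4) dx = a_{3}/2.
Split the integral at the breakpoints.
Integrating by parts (boundary term plus one more integral), an antiderivative of (2*x - 1) cos(-3*pi*x/4) is 8*x*sin(3*pi*x/4)/(3*pi) - 4*sin(3*pi*x/4)/(3*pi) + 32*cos(3*pi*x/4)/(9*pi**2); evaluating from -4 to 0: ∫_{-4}^{0} (2*x - 1) cos(-3*pi*x/4) dx = (32/(9*pi**2)) - (-32/(9*pi**2)) = 64/(9*pi**2).
Integrating by parts (boundary term plus one more integral), an antiderivative of (3*x - 3) cos(-3*pi*x/4) is 4*x*sin(3*pi*x/4)/pi - 4*sin(3*pi*x/4)/pi + 16*cos(3*pi*x/4)/(3*pi**2); evaluating from 0 to 4: ∫_{0}^{4} (3*x - 3) cos(-3*pi*x/4) dx = (-16/(3*pi**2)) - (16/(3*pi**2)) = -32/(3*pi**2).
So ∫_{-4}^{4} g(x) cos(-3*pi*x/4) dx = -32/(9*pi**2).
Hence Re(c_{-3}) = (1/8)·(-32/(9*pi**2)) = -4/(9*pi**2).

-4/(9*pi**2)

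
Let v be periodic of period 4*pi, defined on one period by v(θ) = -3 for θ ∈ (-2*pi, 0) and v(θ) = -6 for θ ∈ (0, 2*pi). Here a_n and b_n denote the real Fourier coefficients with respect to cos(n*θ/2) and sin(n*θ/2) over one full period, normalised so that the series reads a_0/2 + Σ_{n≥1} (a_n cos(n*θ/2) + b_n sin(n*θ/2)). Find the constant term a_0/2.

a_0 = (1/(2*pi)) ∫_{-2*pi}^{2*pi} v(θ) dθ = (1/(2*pi)) · (-18*pi) = -9.
So the constant term a_0/2 = -9/2.

-9/2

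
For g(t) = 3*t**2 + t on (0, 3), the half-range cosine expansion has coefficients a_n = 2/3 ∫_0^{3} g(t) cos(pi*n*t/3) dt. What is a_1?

-120/pi**2

a_1 = 2/3 ∫_0^{3} (3*t**2 + t) cos(pi*t/3) dt.
Integrating by parts twice (tabular method), an antiderivative of (3*t**2 + t) cos(pi*t/3) is 9*t**2*sin(pi*t/3)/pi + 3*t*sin(pi*t/3)/pi + 54*t*cos(pi*t/3)/pi**2 - 162*sin(pi*t/3)/pi**3 + 9*cos(pi*t/3)/pi**2; evaluating from 0 to 3: ∫_{0}^{3} (3*t**2 + t) cos(pi*t/3) dt = (-171/pi**2) - (9/pi**2) = -180/pi**2.
Hence a_1 = (2/3)·(-180/pi**2) = -120/pi**2.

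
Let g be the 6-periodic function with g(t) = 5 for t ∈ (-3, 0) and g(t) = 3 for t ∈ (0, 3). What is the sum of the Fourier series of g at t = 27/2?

3

t = 27/2 differs from t = 3/2 by 2 full period(s), and the series is 6-periodic.
g is continuous at t = 3/2 with value 3, so the series converges to 3 there.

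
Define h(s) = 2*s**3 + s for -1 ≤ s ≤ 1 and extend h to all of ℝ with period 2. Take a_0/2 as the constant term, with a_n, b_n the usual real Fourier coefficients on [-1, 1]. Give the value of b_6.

b_6 = ∫_{-1}^{1} h(s) sin(6*pi*s) ds.
h is odd and sin(6*pi*s) is odd, so the integrand is even and b_6 = 2 ∫_0^{1} h(s) sin(6*pi*s) ds.
Integrating by parts three times (tabular method), an antiderivative of (2*s**3 + s) sin(6*pi*s) is -s**3*cos(6*pi*s)/(3*pi) + s**2*sin(6*pi*s)/(6*pi**2) - s*cos(6*pi*s)/(6*pi) + s*cos(6*pi*s)/(18*pi**3) - sin(6*pi*s)/(108*pi**4) + sin(6*pi*s)/(36*pi**2); evaluating from 0 to 1: ∫_{0}^{1} (2*s**3 + s) sin(6*pi*s) ds = ((1 - 9*pi**2)/(18*pi**3)) - (0) = (1 - 9*pi**2)/(18*pi**3).
Hence b_6 = 2·((1 - 9*pi**2)/(18*pi**3)) = (1/9 - pi**2)/pi**3.

(1/9 - pi**2)/pi**3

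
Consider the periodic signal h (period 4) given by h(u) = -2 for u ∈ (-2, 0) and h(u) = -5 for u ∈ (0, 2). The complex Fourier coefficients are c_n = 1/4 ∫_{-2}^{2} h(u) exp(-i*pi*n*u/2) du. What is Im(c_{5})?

3/(5*pi)

Since h is real-valued, Im(c_{5}) = -1/4 ∫_{-2}^{2} h(u) sin(5*pi*u/2) du = -b_{5}/2.
Split the integral at the breakpoints.
Directly, an antiderivative of (-2) sin(5*pi*u/2) is 4*cos(5*pi*u/2)/(5*pi); evaluating from -2 to 0: ∫_{-2}^{0} (-2) sin(5*pi*u/2) du = (4/(5*pi)) - (-4/(5*pi)) = 8/(5*pi).
Directly, an antiderivative of (-5) sin(5*pi*u/2) is 2*cos(5*pi*u/2)/pi; evaluating from 0 to 2: ∫_{0}^{2} (-5) sin(5*pi*u/2) du = (-2/pi) - (2/pi) = -4/pi.
So ∫_{-2}^{2} h(u) sin(5*pi*u/2) du = -12/(5*pi).
Hence Im(c_{5}) = (-1/4)·(-12/(5*pi)) = 3/(5*pi).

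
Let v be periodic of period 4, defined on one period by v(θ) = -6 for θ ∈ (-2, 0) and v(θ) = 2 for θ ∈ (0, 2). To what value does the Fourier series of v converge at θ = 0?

-2

At θ = 0 the one-sided limits are v(0^-) = -6 and v(0^+) = 2.
By Dirichlet's theorem the series converges to their average, [(-6) + (2)]/2 = -2.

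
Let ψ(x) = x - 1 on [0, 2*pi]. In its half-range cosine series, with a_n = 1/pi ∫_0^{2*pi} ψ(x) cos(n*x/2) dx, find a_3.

a_3 = 1/pi ∫_0^{2*pi} (x - 1) cos(3*x/2) dx.
Integrating by parts (boundary term plus one more integral), an antiderivative of (x - 1) cos(3*x/2) is 2*x*sin(3*x/2)/3 - 2*sin(3*x/2)/3 + 4*cos(3*x/2)/9; evaluating from 0 to 2*pi: ∫_{0}^{2*pi} (x - 1) cos(3*x/2) dx = (-4/9) - (4/9) = -8/9.
Hence a_3 = (1/pi)·(-8/9) = -8/(9*pi).

-8/(9*pi)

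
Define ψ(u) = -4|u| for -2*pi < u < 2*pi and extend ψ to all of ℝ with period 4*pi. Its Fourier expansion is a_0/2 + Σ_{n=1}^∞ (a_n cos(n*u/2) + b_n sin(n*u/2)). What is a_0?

a_0 = (1/(2*pi)) ∫_{-2*pi}^{2*pi} ψ(u) du = (1/(2*pi)) · (-16*pi**2) = -8*pi.

-8*pi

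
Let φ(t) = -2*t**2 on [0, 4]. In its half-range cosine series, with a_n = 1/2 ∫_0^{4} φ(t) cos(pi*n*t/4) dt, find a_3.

a_3 = 1/2 ∫_0^{4} (-2*t**2) cos(3*pi*t/4) dt.
Integrating by parts twice (tabular method), an antiderivative of (-2*t**2) cos(3*pi*t/4) is -8*t**2*sin(3*pi*t/4)/(3*pi) - 64*t*cos(3*pi*t/4)/(9*pi**2) + 256*sin(3*pi*t/4)/(27*pi**3); evaluating from 0 to 4: ∫_{0}^{4} (-2*t**2) cos(3*pi*t/4) dt = (256/(9*pi**2)) - (0) = 256/(9*pi**2).
Hence a_3 = (1/2)·(256/(9*pi**2)) = 128/(9*pi**2).

128/(9*pi**2)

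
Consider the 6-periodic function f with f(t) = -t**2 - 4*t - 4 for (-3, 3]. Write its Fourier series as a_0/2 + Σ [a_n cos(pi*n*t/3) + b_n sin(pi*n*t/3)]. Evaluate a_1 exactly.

36/pi**2

a_1 = 1/3 ∫_{-3}^{3} f(t) cos(pi*t/3) dt.
Integrating by parts twice (tabular method), an antiderivative of (-t**2 - 4*t - 4) cos(pi*t/3) is -3*t**2*sin(pi*t/3)/pi - 12*t*sin(pi*t/3)/pi - 18*t*cos(pi*t/3)/pi**2 - 12*sin(pi*t/3)/pi + 54*sin(pi*t/3)/pi**3 - 36*cos(pi*t/3)/pi**2; evaluating from -3 to 3: ∫_{-3}^{3} (-t**2 - 4*t - 4) cos(pi*t/3) dt = (90/pi**2) - (-18/pi**2) = 108/pi**2.
Hence a_1 = (1/3)·(108/pi**2) = 36/pi**2.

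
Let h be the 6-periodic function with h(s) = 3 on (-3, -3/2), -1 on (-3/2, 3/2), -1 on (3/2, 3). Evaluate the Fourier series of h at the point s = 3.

1

s = 3 differs from s = -3 by 1 full period(s), and the series is 6-periodic.
At s = -3 the one-sided limits are h(-3^-) = -1 and h(-3^+) = 3.
By Dirichlet's theorem the series converges to their average, [(-1) + (3)]/2 = 1.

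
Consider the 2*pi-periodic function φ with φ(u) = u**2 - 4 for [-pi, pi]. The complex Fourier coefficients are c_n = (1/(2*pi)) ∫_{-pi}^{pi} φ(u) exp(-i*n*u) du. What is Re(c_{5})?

Since φ is real-valued, Re(c_{5}) = (1/(2*pi)) ∫_{-pi}^{pi} φ(u) cos(5*u) du = a_{5}/2.
φ is even and cos(5*u) is even, so the integrand is even: ∫_{-pi}^{pi} φ(u) cos(5*u) du = 2∫_0^{pi} φ(u) cos(5*u) du.
Integrating by parts twice (tabular method), an antiderivative of (u**2 - 4) cos(5*u) is u**2*sin(5*u)/5 + 2*u*cos(5*u)/25 - 102*sin(5*u)/125; evaluating from 0 to pi: ∫_{0}^{pi} (u**2 - 4) cos(5*u) du = (-2*pi/25) - (0) = -2*pi/25.
So ∫_{-pi}^{pi} φ(u) cos(5*u) du = -4*pi/25.
Hence Re(c_{5}) = (1/(2*pi))·(-4*pi/25) = -2/25.

-2/25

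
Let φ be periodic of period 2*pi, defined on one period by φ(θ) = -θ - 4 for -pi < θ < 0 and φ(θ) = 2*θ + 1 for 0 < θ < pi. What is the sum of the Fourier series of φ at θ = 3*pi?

-3/2 + 3*pi/2

θ = 3*pi differs from θ = pi by 1 full period(s), and the series is 2*pi-periodic.
At θ = pi the one-sided limits are φ(pi^-) = 1 + 2*pi and φ(pi^+) = -4 + pi.
By Dirichlet's theorem the series converges to their average, [(1 + 2*pi) + (-4 + pi)]/2 = -3/2 + 3*pi/2.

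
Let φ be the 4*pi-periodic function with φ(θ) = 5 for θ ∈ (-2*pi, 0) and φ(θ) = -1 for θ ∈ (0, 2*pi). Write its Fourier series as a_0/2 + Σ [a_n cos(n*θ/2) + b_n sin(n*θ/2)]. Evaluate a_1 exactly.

0

a_1 = (1/(2*pi)) ∫_{-2*pi}^{2*pi} φ(θ) cos(θ/2) dθ.
Split the integral at the breakpoints.
Directly, an antiderivative of (5) cos(θ/2) is 10*sin(θ/2); evaluating from -2*pi to 0: ∫_{-2*pi}^{0} (5) cos(θ/2) dθ = (0) - (0) = 0.
Directly, an antiderivative of (-1) cos(θ/2) is -2*sin(θ/2); evaluating from 0 to 2*pi: ∫_{0}^{2*pi} (-1) cos(θ/2) dθ = (0) - (0) = 0.
Summing the pieces and multiplying by (1/(2*pi)) gives a_1 = 0.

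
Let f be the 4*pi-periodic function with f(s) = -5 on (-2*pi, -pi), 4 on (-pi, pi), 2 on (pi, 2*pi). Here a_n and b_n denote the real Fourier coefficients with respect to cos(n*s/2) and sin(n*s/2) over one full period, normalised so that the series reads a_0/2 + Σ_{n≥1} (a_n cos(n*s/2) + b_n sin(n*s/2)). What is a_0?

5/2

a_0 = (1/(2*pi)) ∫_{-2*pi}^{2*pi} f(s) ds = (1/(2*pi)) · (5*pi) = 5/2.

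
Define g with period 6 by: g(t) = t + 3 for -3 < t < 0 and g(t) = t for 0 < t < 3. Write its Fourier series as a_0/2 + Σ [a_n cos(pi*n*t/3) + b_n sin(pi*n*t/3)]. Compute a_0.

3

a_0 = 1/3 ∫_{-3}^{3} g(t) dt = 1/3 · (9) = 3.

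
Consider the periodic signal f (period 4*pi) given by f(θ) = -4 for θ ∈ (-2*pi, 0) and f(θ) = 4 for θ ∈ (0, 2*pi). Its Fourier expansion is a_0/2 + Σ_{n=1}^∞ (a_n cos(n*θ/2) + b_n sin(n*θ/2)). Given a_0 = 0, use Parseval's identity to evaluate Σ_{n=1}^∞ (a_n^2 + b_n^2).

32

Parseval: a_0^2/2 + Σ_{n≥1} (a_n^2+b_n^2) = (1/(2*pi)) ∫_{-2*pi}^{2*pi} f(θ)^2 dθ = 32.
Subtract a_0^2/2 = 0: Σ (a_n^2+b_n^2) = 32.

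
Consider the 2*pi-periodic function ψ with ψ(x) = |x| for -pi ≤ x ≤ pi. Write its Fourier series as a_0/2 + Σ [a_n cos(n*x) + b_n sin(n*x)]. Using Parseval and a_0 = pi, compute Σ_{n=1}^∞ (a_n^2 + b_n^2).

Parseval: a_0^2/2 + Σ_{n≥1} (a_n^2+b_n^2) = 1/pi ∫_{-pi}^{pi} ψ(x)^2 dx = 2*pi**2/3.
Subtract a_0^2/2 = pi**2/2: Σ (a_n^2+b_n^2) = pi**2/6.

pi**2/6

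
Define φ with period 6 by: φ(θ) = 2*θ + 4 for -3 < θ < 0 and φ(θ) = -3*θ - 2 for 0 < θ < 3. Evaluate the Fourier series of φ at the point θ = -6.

θ = -6 differs from θ = 0 by -1 full period(s), and the series is 6-periodic.
At θ = 0 the one-sided limits are φ(0^-) = 4 and φ(0^+) = -2.
By Dirichlet's theorem the series converges to their average, [(4) + (-2)]/2 = 1.

1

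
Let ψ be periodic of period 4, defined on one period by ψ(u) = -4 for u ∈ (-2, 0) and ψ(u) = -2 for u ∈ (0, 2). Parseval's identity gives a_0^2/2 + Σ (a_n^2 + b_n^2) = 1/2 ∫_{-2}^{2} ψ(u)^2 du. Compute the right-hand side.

1/2 ∫_{-2}^{2} ψ(u)^2 du = 1/2 · (40) = 20.

20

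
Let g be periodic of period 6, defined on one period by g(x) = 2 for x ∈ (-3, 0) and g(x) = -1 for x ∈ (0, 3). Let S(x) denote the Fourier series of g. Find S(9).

x = 9 differs from x = 3 by 1 full period(s), and the series is 6-periodic.
At x = 3 the one-sided limits are g(3^-) = -1 and g(3^+) = 2.
By Dirichlet's theorem the series converges to their average, [(-1) + (2)]/2 = 1/2.

1/2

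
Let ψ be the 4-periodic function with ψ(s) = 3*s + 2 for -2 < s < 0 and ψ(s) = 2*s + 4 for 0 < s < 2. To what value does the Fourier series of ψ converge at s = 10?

2

s = 10 differs from s = 2 by 2 full period(s), and the series is 4-periodic.
At s = 2 the one-sided limits are ψ(2^-) = 8 and ψ(2^+) = -4.
By Dirichlet's theorem the series converges to their average, [(8) + (-4)]/2 = 2.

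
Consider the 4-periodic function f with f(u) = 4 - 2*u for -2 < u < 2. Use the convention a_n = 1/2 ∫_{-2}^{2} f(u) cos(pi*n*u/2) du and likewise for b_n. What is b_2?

4/pi

b_2 = 1/2 ∫_{-2}^{2} f(u) sin(pi*u) du.
Integrating by parts (boundary term plus one more integral), an antiderivative of (4 - 2*u) sin(pi*u) is 2*u*cos(pi*u)/pi - 2*sin(pi*u)/pi**2 - 4*cos(pi*u)/pi; evaluating from -2 to 2: ∫_{-2}^{2} (4 - 2*u) sin(pi*u) du = (0) - (-8/pi) = 8/pi.
Hence b_2 = (1/2)·(8/pi) = 4/pi.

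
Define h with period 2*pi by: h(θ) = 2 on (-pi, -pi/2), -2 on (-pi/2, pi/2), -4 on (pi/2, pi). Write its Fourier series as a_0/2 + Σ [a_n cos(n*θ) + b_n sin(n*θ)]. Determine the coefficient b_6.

2/pi

b_6 = 1/pi ∫_{-pi}^{pi} h(θ) sin(6*θ) dθ.
Split the integral at the breakpoints.
Directly, an antiderivative of (2) sin(6*θ) is -cos(6*θ)/3; evaluating from -pi to -pi/2: ∫_{-pi}^{-pi/2} (2) sin(6*θ) dθ = (1/3) - (-1/3) = 2/3.
Directly, an antiderivative of (-2) sin(6*θ) is cos(6*θ)/3; evaluating from -pi/2 to pi/2: ∫_{-pi/2}^{pi/2} (-2) sin(6*θ) dθ = (-1/3) - (-1/3) = 0.
Directly, an antiderivative of (-4) sin(6*θ) is 2*cos(6*θ)/3; evaluating from pi/2 to pi: ∫_{pi/2}^{pi} (-4) sin(6*θ) dθ = (2/3) - (-2/3) = 4/3.
Summing the pieces and multiplying by (1/pi) gives b_6 = 2/pi.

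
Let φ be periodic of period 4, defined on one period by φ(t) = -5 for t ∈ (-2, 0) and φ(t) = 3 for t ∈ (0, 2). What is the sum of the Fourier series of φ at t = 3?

-5

t = 3 differs from t = -1 by 1 full period(s), and the series is 4-periodic.
φ is continuous at t = -1 with value -5, so the series converges to -5 there.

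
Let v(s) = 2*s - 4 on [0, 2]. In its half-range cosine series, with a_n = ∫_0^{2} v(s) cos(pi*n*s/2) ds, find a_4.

a_4 = ∫_0^{2} (2*s - 4) cos(2*pi*s) ds.
Integrating by parts (boundary term plus one more integral), an antiderivative of (2*s - 4) cos(2*pi*s) is s*sin(2*pi*s)/pi - 2*sin(2*pi*s)/pi + cos(2*pi*s)/(2*pi**2); evaluating from 0 to 2: ∫_{0}^{2} (2*s - 4) cos(2*pi*s) ds = (1/(2*pi**2)) - (1/(2*pi**2)) = 0.
Hence a_4 = 0.

0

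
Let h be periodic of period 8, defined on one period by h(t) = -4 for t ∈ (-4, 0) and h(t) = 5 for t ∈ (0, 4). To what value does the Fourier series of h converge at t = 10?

5

t = 10 differs from t = 2 by 1 full period(s), and the series is 8-periodic.
h is continuous at t = 2 with value 5, so the series converges to 5 there.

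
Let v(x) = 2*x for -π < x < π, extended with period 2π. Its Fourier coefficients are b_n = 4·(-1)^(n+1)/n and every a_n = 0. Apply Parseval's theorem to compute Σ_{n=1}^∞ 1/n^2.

Parseval: Σ b_n^2 = (1/π) ∫_{-π}^{π} v(x)^2 dx = 8*pi**2/3.
Σ b_n^2 = Σ 16/n^2, so Σ 1/n^2 = (8*pi**2/3)/16 = pi**2/6.

pi**2/6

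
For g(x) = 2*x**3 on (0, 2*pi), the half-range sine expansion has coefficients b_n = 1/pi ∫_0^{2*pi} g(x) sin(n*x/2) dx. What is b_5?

-192/125 + 32*pi**2/5

b_5 = 1/pi ∫_0^{2*pi} (2*x**3) sin(5*x/2) dx.
Integrating by parts three times (tabular method), an antiderivative of (2*x**3) sin(5*x/2) is -4*x**3*cos(5*x/2)/5 + 24*x**2*sin(5*x/2)/25 + 96*x*cos(5*x/2)/125 - 192*sin(5*x/2)/625; evaluating from 0 to 2*pi: ∫_{0}^{2*pi} (2*x**3) sin(5*x/2) dx = (32*pi*(-6 + 25*pi**2)/125) - (0) = 32*pi*(-6 + 25*pi**2)/125.
Hence b_5 = (1/pi)·(32*pi*(-6 + 25*pi**2)/125) = -192/125 + 32*pi**2/5.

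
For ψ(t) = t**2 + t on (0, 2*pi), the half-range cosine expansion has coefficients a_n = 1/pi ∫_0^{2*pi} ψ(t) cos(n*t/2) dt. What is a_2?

a_2 = 1/pi ∫_0^{2*pi} (t**2 + t) cos(t) dt.
Integrating by parts twice (tabular method), an antiderivative of (t**2 + t) cos(t) is t**2*sin(t) + t*sin(t) + 2*t*cos(t) - 2*sin(t) + cos(t); evaluating from 0 to 2*pi: ∫_{0}^{2*pi} (t**2 + t) cos(t) dt = (1 + 4*pi) - (1) = 4*pi.
Hence a_2 = (1/pi)·(4*pi) = 4.

4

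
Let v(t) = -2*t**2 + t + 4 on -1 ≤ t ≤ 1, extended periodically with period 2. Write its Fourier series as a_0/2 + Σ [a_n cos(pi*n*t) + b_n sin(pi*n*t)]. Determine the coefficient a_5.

8/(25*pi**2)

a_5 = ∫_{-1}^{1} v(t) cos(5*pi*t) dt.
Integrating by parts twice (tabular method), an antiderivative of (-2*t**2 + t + 4) cos(5*pi*t) is -2*t**2*sin(5*pi*t)/(5*pi) + t*sin(5*pi*t)/(5*pi) - 4*t*cos(5*pi*t)/(25*pi**2) + 4*sin(5*pi*t)/(125*pi**3) + 4*sin(5*pi*t)/(5*pi) + cos(5*pi*t)/(25*pi**2); evaluating from -1 to 1: ∫_{-1}^{1} (-2*t**2 + t + 4) cos(5*pi*t) dt = (3/(25*pi**2)) - (-1/(5*pi**2)) = 8/(25*pi**2).
Hence a_5 = 8/(25*pi**2).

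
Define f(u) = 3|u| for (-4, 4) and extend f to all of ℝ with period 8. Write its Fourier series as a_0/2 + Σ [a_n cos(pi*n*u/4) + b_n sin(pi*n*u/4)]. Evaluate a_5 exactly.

a_5 = 1/4 ∫_{-4}^{4} f(u) cos(5*pi*u/4) du.
f is even and cos(5*pi*u/4) is even, so the integrand is even and a_5 = 1/2 ∫_0^{4} f(u) cos(5*pi*u/4) du.
Integrating by parts (boundary term plus one more integral), an antiderivative of (3*u) cos(5*pi*u/4) is 12*u*sin(5*pi*u/4)/(5*pi) + 48*cos(5*pi*u/4)/(25*pi**2); evaluating from 0 to 4: ∫_{0}^{4} (3*u) cos(5*pi*u/4) du = (-48/(25*pi**2)) - (48/(25*pi**2)) = -96/(25*pi**2).
Hence a_5 = (1/2)·(-96/(25*pi**2)) = -48/(25*pi**2).

-48/(25*pi**2)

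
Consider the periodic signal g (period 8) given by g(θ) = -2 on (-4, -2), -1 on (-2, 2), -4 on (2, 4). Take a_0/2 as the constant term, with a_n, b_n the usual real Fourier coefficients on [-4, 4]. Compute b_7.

b_7 = 1/4 ∫_{-4}^{4} g(θ) sin(7*pi*θ/4) dθ.
Split the integral at the breakpoints.
Directly, an antiderivative of (-2) sin(7*pi*θ/4) is 8*cos(7*pi*θ/4)/(7*pi); evaluating from -4 to -2: ∫_{-4}^{-2} (-2) sin(7*pi*θ/4) dθ = (0) - (-8/(7*pi)) = 8/(7*pi).
Directly, an antiderivative of (-1) sin(7*pi*θ/4) is 4*cos(7*pi*θ/4)/(7*pi); evaluating from -2 to 2: ∫_{-2}^{2} (-1) sin(7*pi*θ/4) dθ = (0) - (0) = 0.
Directly, an antiderivative of (-4) sin(7*pi*θ/4) is 16*cos(7*pi*θ/4)/(7*pi); evaluating from 2 to 4: ∫_{2}^{4} (-4) sin(7*pi*θ/4) dθ = (-16/(7*pi)) - (0) = -16/(7*pi).
Summing the pieces and multiplying by (1/4) gives b_7 = -2/(7*pi).

-2/(7*pi)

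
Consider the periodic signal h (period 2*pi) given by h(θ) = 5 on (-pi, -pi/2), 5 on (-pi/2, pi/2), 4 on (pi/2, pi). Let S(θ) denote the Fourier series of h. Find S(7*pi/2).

θ = 7*pi/2 differs from θ = -pi/2 by 2 full period(s), and the series is 2*pi-periodic.
h is continuous at θ = -pi/2 with value 5, so the series converges to 5 there.

5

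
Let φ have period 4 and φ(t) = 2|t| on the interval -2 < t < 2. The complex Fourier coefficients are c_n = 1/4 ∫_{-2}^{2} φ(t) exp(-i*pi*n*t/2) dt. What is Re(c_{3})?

-8/(9*pi**2)

Since φ is real-valued, Re(c_{3}) = 1/4 ∫_{-2}^{2} φ(t) cos(3*pi*t/2) dt = a_{3}/2.
φ is even and cos(3*pi*t/2) is even, so the integrand is even: ∫_{-2}^{2} φ(t) cos(3*pi*t/2) dt = 2∫_0^{2} φ(t) cos(3*pi*t/2) dt.
Integrating by parts (boundary term plus one more integral), an antiderivative of (2*t) cos(3*pi*t/2) is 4*t*sin(3*pi*t/2)/(3*pi) + 8*cos(3*pi*t/2)/(9*pi**2); evaluating from 0 to 2: ∫_{0}^{2} (2*t) cos(3*pi*t/2) dt = (-8/(9*pi**2)) - (8/(9*pi**2)) = -16/(9*pi**2).
So ∫_{-2}^{2} φ(t) cos(3*pi*t/2) dt = -32/(9*pi**2).
Hence Re(c_{3}) = (1/4)·(-32/(9*pi**2)) = -8/(9*pi**2).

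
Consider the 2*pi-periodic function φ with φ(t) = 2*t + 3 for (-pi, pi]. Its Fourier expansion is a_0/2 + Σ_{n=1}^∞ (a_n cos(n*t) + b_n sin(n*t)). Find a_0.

6

a_0 = 1/pi ∫_{-pi}^{pi} φ(t) dt = 1/pi · (6*pi) = 6.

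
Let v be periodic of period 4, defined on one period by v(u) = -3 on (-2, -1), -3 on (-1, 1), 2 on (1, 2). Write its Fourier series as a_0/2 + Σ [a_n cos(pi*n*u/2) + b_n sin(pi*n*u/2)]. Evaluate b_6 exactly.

b_6 = 1/2 ∫_{-2}^{2} v(u) sin(3*pi*u) du.
Split the integral at the breakpoints.
Directly, an antiderivative of (-3) sin(3*pi*u) is cos(3*pi*u)/pi; evaluating from -2 to -1: ∫_{-2}^{-1} (-3) sin(3*pi*u) du = (-1/pi) - (1/pi) = -2/pi.
Directly, an antiderivative of (-3) sin(3*pi*u) is cos(3*pi*u)/pi; evaluating from -1 to 1: ∫_{-1}^{1} (-3) sin(3*pi*u) du = (-1/pi) - (-1/pi) = 0.
Directly, an antiderivative of (2) sin(3*pi*u) is -2*cos(3*pi*u)/(3*pi); evaluating from 1 to 2: ∫_{1}^{2} (2) sin(3*pi*u) du = (-2/(3*pi)) - (2/(3*pi)) = -4/(3*pi).
Summing the pieces and multiplying by (1/2) gives b_6 = -5/(3*pi).

-5/(3*pi)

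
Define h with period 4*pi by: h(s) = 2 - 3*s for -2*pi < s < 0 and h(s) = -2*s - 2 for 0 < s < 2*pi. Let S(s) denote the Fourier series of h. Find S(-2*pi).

pi

At s = -2*pi the one-sided limits are h(-2*pi^-) = -4*pi - 2 and h(-2*pi^+) = 2 + 6*pi.
By Dirichlet's theorem the series converges to their average, [(-4*pi - 2) + (2 + 6*pi)]/2 = pi.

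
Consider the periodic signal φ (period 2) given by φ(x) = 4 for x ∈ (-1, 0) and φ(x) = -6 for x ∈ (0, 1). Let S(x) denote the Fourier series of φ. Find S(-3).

x = -3 differs from x = 1 by -2 full period(s), and the series is 2-periodic.
At x = 1 the one-sided limits are φ(1^-) = -6 and φ(1^+) = 4.
By Dirichlet's theorem the series converges to their average, [(-6) + (4)]/2 = -1.

-1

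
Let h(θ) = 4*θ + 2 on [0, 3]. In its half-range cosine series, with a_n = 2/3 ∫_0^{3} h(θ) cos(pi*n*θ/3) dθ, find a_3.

a_3 = 2/3 ∫_0^{3} (4*θ + 2) cos(pi*θ) dθ.
Integrating by parts (boundary term plus one more integral), an antiderivative of (4*θ + 2) cos(pi*θ) is 4*θ*sin(pi*θ)/pi + 2*sin(pi*θ)/pi + 4*cos(pi*θ)/pi**2; evaluating from 0 to 3: ∫_{0}^{3} (4*θ + 2) cos(pi*θ) dθ = (-4/pi**2) - (4/pi**2) = -8/pi**2.
Hence a_3 = (2/3)·(-8/pi**2) = -16/(3*pi**2).

-16/(3*pi**2)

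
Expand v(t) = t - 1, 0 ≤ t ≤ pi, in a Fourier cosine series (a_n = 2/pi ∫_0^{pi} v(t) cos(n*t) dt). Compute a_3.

-4/(9*pi)

a_3 = 2/pi ∫_0^{pi} (t - 1) cos(3*t) dt.
Integrating by parts (boundary term plus one more integral), an antiderivative of (t - 1) cos(3*t) is t*sin(3*t)/3 - sin(3*t)/3 + cos(3*t)/9; evaluating from 0 to pi: ∫_{0}^{pi} (t - 1) cos(3*t) dt = (-1/9) - (1/9) = -2/9.
Hence a_3 = (2/pi)·(-2/9) = -4/(9*pi).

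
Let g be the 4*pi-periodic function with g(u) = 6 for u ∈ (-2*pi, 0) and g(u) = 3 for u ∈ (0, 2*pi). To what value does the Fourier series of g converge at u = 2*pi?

At u = 2*pi the one-sided limits are g(2*pi^-) = 3 and g(2*pi^+) = 6.
By Dirichlet's theorem the series converges to their average, [(3) + (6)]/2 = 9/2.

9/2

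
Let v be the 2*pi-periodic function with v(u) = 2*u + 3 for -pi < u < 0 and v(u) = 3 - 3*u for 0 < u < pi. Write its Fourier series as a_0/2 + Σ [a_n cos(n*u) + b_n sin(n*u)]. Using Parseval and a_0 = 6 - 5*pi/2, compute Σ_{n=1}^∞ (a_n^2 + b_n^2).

29*pi**2/24

Parseval: a_0^2/2 + Σ_{n≥1} (a_n^2+b_n^2) = 1/pi ∫_{-pi}^{pi} v(u)^2 du = -15*pi + 18 + 13*pi**2/3.
Subtract a_0^2/2 = (12 - 5*pi)**2/8: Σ (a_n^2+b_n^2) = 29*pi**2/24.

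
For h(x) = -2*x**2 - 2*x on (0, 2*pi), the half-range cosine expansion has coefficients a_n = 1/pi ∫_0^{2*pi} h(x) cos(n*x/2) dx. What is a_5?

a_5 = 1/pi ∫_0^{2*pi} (-2*x**2 - 2*x) cos(5*x/2) dx.
Integrating by parts twice (tabular method), an antiderivative of (-2*x**2 - 2*x) cos(5*x/2) is -4*x**2*sin(5*x/2)/5 - 4*x*sin(5*x/2)/5 - 16*x*cos(5*x/2)/25 + 32*sin(5*x/2)/125 - 8*cos(5*x/2)/25; evaluating from 0 to 2*pi: ∫_{0}^{2*pi} (-2*x**2 - 2*x) cos(5*x/2) dx = (8/25 + 32*pi/25) - (-8/25) = 16/25 + 32*pi/25.
Hence a_5 = (1/pi)·(16/25 + 32*pi/25) = 16*(1 + 2*pi)/(25*pi).

16*(1 + 2*pi)/(25*pi)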